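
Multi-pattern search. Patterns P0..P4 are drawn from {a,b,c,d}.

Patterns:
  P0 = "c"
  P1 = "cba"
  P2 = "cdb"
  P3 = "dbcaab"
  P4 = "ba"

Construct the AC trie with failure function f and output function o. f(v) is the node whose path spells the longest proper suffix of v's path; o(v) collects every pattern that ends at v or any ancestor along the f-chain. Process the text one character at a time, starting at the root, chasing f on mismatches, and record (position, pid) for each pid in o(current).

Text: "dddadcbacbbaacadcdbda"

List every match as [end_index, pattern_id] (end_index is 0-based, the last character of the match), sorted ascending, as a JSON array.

Construct AC machine:
Trie (insert patterns):
  n0 'ε': b→12 c→1 d→6
  n1 'c': b→2 d→4  ←P0
  n2 'cb': a→3
  n3 'cba': ·  ←P1
  n4 'cd': b→5
  n5 'cdb': ·  ←P2
  n6 'd': b→7
  n7 'db': c→8
  n8 'dbc': a→9
  n9 'dbca': a→10
  n10 'dbcaa': b→11
  n11 'dbcaab': ·  ←P3
  n12 'b': a→13
  n13 'ba': ·  ←P4

BFS fail/out derivation:
  fail(1) 'c': from fail(0)=0 chase 'c': 0 ⇒ 0;  out={0}∪out(0)={0}
  fail(6) 'd': from fail(0)=0 chase 'd': 0 ⇒ 0;  out=∅∪out(0)=∅
  fail(12) 'b': from fail(0)=0 chase 'b': 0 ⇒ 0;  out=∅∪out(0)=∅
  fail(2) 'cb': from fail(1)=0 chase 'b': 0 ⇒ 12;  out=∅∪out(12)=∅
  fail(4) 'cd': from fail(1)=0 chase 'd': 0 ⇒ 6;  out=∅∪out(6)=∅
  fail(7) 'db': from fail(6)=0 chase 'b': 0 ⇒ 12;  out=∅∪out(12)=∅
  fail(13) 'ba': from fail(12)=0 chase 'a': 0 ⇒ 0;  out={4}∪out(0)={4}
  fail(3) 'cba': from fail(2)=12 chase 'a': 12 ⇒ 13;  out={1}∪out(13)={1,4}
  fail(5) 'cdb': from fail(4)=6 chase 'b': 6 ⇒ 7;  out={2}∪out(7)={2}
  fail(8) 'dbc': from fail(7)=12 chase 'c': 12→0 ⇒ 1;  out=∅∪out(1)={0}
  fail(9) 'dbca': from fail(8)=1 chase 'a': 1→0 ⇒ 0;  out=∅∪out(0)=∅
  fail(10) 'dbcaa': from fail(9)=0 chase 'a': 0 ⇒ 0;  out=∅∪out(0)=∅
  fail(11) 'dbcaab': from fail(10)=0 chase 'b': 0 ⇒ 12;  out={3}∪out(12)={3}

Run:
[0] read 'd'  n0⇒n6
[1] read 'd'  n6⇒n6 ·f
[2] read 'd'  n6⇒n6 ·f
[3] read 'a'  n6⇒n0 ·f
[4] read 'd'  n0⇒n6
[5] read 'c'  n6⇒n1 ·f  → match P0@[5:5]
[6] read 'b'  n1⇒n2
[7] read 'a'  n2⇒n3  → match P1@[5:7],P4@[6:7]
[8] read 'c'  n3⇒n1 ·f  → match P0@[8:8]
[9] read 'b'  n1⇒n2
[10] read 'b'  n2⇒n12 ·f
[11] read 'a'  n12⇒n13  → match P4@[10:11]
[12] read 'a'  n13⇒n0 ·f
[13] read 'c'  n0⇒n1  → match P0@[13:13]
[14] read 'a'  n1⇒n0 ·f
[15] read 'd'  n0⇒n6
[16] read 'c'  n6⇒n1 ·f  → match P0@[16:16]
[17] read 'd'  n1⇒n4
[18] read 'b'  n4⇒n5  → match P2@[16:18]
[19] read 'd'  n5⇒n6 ·f
[20] read 'a'  n6⇒n0 ·f

All matches (sorted): [[5,0],[7,1],[7,4],[8,0],[11,4],[13,0],[16,0],[18,2]]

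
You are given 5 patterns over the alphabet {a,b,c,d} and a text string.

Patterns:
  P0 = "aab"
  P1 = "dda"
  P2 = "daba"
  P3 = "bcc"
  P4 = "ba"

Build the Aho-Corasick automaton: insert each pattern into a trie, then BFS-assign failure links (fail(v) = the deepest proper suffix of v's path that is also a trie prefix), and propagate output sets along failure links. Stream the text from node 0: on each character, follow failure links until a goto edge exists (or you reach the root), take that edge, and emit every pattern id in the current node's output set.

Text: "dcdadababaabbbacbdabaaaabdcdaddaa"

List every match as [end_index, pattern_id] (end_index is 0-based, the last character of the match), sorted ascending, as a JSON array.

Build automaton:
Trie (insert patterns):
  n0 'ε': a→1 b→10 d→4
  n1 'a': a→2
  n2 'aa': b→3
  n3 'aab': ·  ←P0
  n4 'd': a→7 d→5
  n5 'dd': a→6
  n6 'dda': ·  ←P1
  n7 'da': b→8
  n8 'dab': a→9
  n9 'daba': ·  ←P2
  n10 'b': a→13 c→11
  n11 'bc': c→12
  n12 'bcc': ·  ←P3
  n13 'ba': ·  ←P4

Failure links (BFS by depth):
  n1('a'): parent n0 fail=0; on 'a' 0 → fail=0;  out ∅∪∅=∅
  n4('d'): parent n0 fail=0; on 'd' 0 → fail=0;  out ∅∪∅=∅
  n10('b'): parent n0 fail=0; on 'b' 0 → fail=0;  out ∅∪∅=∅
  n2('aa'): parent n1 fail=0; on 'a' 0 → fail=1;  out ∅∪∅=∅
  n5('dd'): parent n4 fail=0; on 'd' 0 → fail=4;  out ∅∪∅=∅
  n7('da'): parent n4 fail=0; on 'a' 0 → fail=1;  out ∅∪∅=∅
  n11('bc'): parent n10 fail=0; on 'c' 0 → fail=0;  out ∅∪∅=∅
  n13('ba'): parent n10 fail=0; on 'a' 0 → fail=1;  out {4}∪∅={4}
  n3('aab'): parent n2 fail=1; on 'b' 1→0 → fail=10;  out {0}∪∅={0}
  n6('dda'): parent n5 fail=4; on 'a' 4 → fail=7;  out {1}∪∅={1}
  n8('dab'): parent n7 fail=1; on 'b' 1→0 → fail=10;  out ∅∪∅=∅
  n12('bcc'): parent n11 fail=0; on 'c' 0 → fail=0;  out {3}∪∅={3}
  n9('daba'): parent n8 fail=10; on 'a' 10 → fail=13;  out {2}∪{4}={2,4}

Text stream:
[0] read 'd'  n0⇒n4
[1] read 'c'  n4⇒n0 (fail-walked)
[2] read 'd'  n0⇒n4
[3] read 'a'  n4⇒n7
[4] read 'd'  n7⇒n4 (fail-walked)
[5] read 'a'  n4⇒n7
[6] read 'b'  n7⇒n8
[7] read 'a'  n8⇒n9  emit P2@[4:7],P4@[6:7]
[8] read 'b'  n9⇒n10 (fail-walked)
[9] read 'a'  n10⇒n13  emit P4@[8:9]
[10] read 'a'  n13⇒n2 (fail-walked)
[11] read 'b'  n2⇒n3  emit P0@[9:11]
[12] read 'b'  n3⇒n10 (fail-walked)
[13] read 'b'  n10⇒n10 (fail-walked)
[14] read 'a'  n10⇒n13  emit P4@[13:14]
[15] read 'c'  n13⇒n0 (fail-walked)
[16] read 'b'  n0⇒n10
[17] read 'd'  n10⇒n4 (fail-walked)
[18] read 'a'  n4⇒n7
[19] read 'b'  n7⇒n8
[20] read 'a'  n8⇒n9  emit P2@[17:20],P4@[19:20]
[21] read 'a'  n9⇒n2 (fail-walked)
[22] read 'a'  n2⇒n2 (fail-walked)
[23] read 'a'  n2⇒n2 (fail-walked)
[24] read 'b'  n2⇒n3  emit P0@[22:24]
[25] read 'd'  n3⇒n4 (fail-walked)
[26] read 'c'  n4⇒n0 (fail-walked)
[27] read 'd'  n0⇒n4
[28] read 'a'  n4⇒n7
[29] read 'd'  n7⇒n4 (fail-walked)
[30] read 'd'  n4⇒n5
[31] read 'a'  n5⇒n6  emit P1@[29:31]
[32] read 'a'  n6⇒n2 (fail-walked)

Result: [[7,2],[7,4],[9,4],[11,0],[14,4],[20,2],[20,4],[24,0],[31,1]]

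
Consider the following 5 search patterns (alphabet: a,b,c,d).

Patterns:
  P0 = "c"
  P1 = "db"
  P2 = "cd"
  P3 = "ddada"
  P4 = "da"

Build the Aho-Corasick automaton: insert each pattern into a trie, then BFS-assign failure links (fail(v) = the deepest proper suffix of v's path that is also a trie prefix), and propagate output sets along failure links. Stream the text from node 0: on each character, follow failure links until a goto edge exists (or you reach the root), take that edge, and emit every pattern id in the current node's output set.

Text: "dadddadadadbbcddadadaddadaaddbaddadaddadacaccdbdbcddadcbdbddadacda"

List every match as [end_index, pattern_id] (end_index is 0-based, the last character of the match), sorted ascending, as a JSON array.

Build:
Trie (insert patterns):
  0='ε' goto c→1 d→2
  1='c' goto d→4  [P0 ends]
  2='d' goto a→9 b→3 d→5
  3='db' goto ·  [P1 ends]
  4='cd' goto ·  [P2 ends]
  5='dd' goto a→6
  6='dda' goto d→7
  7='ddad' goto a→8
  8='ddada' goto ·  [P3 ends]
  9='da' goto ·  [P4 ends]

Failure links (BFS by depth):
  n1('c'): parent n0 fail=0; on 'c' 0 → fail=0;  out {0}∪∅={0}
  n2('d'): parent n0 fail=0; on 'd' 0 → fail=0;  out ∅∪∅=∅
  n3('db'): parent n2 fail=0; on 'b' 0 → fail=0;  out {1}∪∅={1}
  n4('cd'): parent n1 fail=0; on 'd' 0 → fail=2;  out {2}∪∅={2}
  n5('dd'): parent n2 fail=0; on 'd' 0 → fail=2;  out ∅∪∅=∅
  n9('da'): parent n2 fail=0; on 'a' 0 → fail=0;  out {4}∪∅={4}
  n6('dda'): parent n5 fail=2; on 'a' 2 → fail=9;  out ∅∪{4}={4}
  n7('ddad'): parent n6 fail=9; on 'd' 9→0 → fail=2;  out ∅∪∅=∅
  n8('ddada'): parent n7 fail=2; on 'a' 2 → fail=9;  out {3}∪{4}={3,4}

Scan:
pos 0 'd': at 2
pos 1 'a': at 9  → match P4@[0:1]
pos 2 'd': at 2 ·f
pos 3 'd': at 5
pos 4 'd': at 5 ·f
pos 5 'a': at 6  → match P4@[4:5]
pos 6 'd': at 7
pos 7 'a': at 8  → match P3@[3:7],P4@[6:7]
pos 8 'd': at 2 ·f
pos 9 'a': at 9  → match P4@[8:9]
pos 10 'd': at 2 ·f
pos 11 'b': at 3  → match P1@[10:11]
pos 12 'b': at 0 ·f
pos 13 'c': at 1  → match P0@[13:13]
pos 14 'd': at 4  → match P2@[13:14]
pos 15 'd': at 5 ·f
pos 16 'a': at 6  → match P4@[15:16]
pos 17 'd': at 7
pos 18 'a': at 8  → match P3@[14:18],P4@[17:18]
pos 19 'd': at 2 ·f
pos 20 'a': at 9  → match P4@[19:20]
pos 21 'd': at 2 ·f
pos 22 'd': at 5
pos 23 'a': at 6  → match P4@[22:23]
pos 24 'd': at 7
pos 25 'a': at 8  → match P3@[21:25],P4@[24:25]
pos 26 'a': at 0 ·f
pos 27 'd': at 2
pos 28 'd': at 5
pos 29 'b': at 3 ·f  → match P1@[28:29]
pos 30 'a': at 0 ·f
pos 31 'd': at 2
pos 32 'd': at 5
pos 33 'a': at 6  → match P4@[32:33]
pos 34 'd': at 7
pos 35 'a': at 8  → match P3@[31:35],P4@[34:35]
pos 36 'd': at 2 ·f
pos 37 'd': at 5
pos 38 'a': at 6  → match P4@[37:38]
pos 39 'd': at 7
pos 40 'a': at 8  → match P3@[36:40],P4@[39:40]
pos 41 'c': at 1 ·f  → match P0@[41:41]
pos 42 'a': at 0 ·f
pos 43 'c': at 1  → match P0@[43:43]
pos 44 'c': at 1 ·f  → match P0@[44:44]
pos 45 'd': at 4  → match P2@[44:45]
pos 46 'b': at 3 ·f  → match P1@[45:46]
pos 47 'd': at 2 ·f
pos 48 'b': at 3  → match P1@[47:48]
pos 49 'c': at 1 ·f  → match P0@[49:49]
pos 50 'd': at 4  → match P2@[49:50]
pos 51 'd': at 5 ·f
pos 52 'a': at 6  → match P4@[51:52]
pos 53 'd': at 7
pos 54 'c': at 1 ·f  → match P0@[54:54]
pos 55 'b': at 0 ·f
pos 56 'd': at 2
pos 57 'b': at 3  → match P1@[56:57]
pos 58 'd': at 2 ·f
pos 59 'd': at 5
pos 60 'a': at 6  → match P4@[59:60]
pos 61 'd': at 7
pos 62 'a': at 8  → match P3@[58:62],P4@[61:62]
pos 63 'c': at 1 ·f  → match P0@[63:63]
pos 64 'd': at 4  → match P2@[63:64]
pos 65 'a': at 9 ·f  → match P4@[64:65]

Matches: [[1,4],[5,4],[7,3],[7,4],[9,4],[11,1],[13,0],[14,2],[16,4],[18,3],[18,4],[20,4],[23,4],[25,3],[25,4],[29,1],[33,4],[35,3],[35,4],[38,4],[40,3],[40,4],[41,0],[43,0],[44,0],[45,2],[46,1],[48,1],[49,0],[50,2],[52,4],[54,0],[57,1],[60,4],[62,3],[62,4],[63,0],[64,2],[65,4]]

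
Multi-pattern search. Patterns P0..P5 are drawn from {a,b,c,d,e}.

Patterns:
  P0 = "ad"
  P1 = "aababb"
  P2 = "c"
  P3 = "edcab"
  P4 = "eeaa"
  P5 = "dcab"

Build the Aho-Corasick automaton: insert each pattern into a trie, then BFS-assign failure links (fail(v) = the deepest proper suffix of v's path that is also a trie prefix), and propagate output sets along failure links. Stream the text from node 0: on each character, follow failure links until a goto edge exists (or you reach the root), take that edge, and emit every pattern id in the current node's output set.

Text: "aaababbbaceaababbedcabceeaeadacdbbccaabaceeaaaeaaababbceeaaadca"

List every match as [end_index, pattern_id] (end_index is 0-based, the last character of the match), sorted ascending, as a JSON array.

Construct AC machine:
Trie nodes:
  n0 'ε': a→1 c→8 d→17 e→9
  n1 'a': a→3 d→2
  n2 'ad': ·  ←P0
  n3 'aa': b→4
  n4 'aab': a→5
  n5 'aaba': b→6
  n6 'aabab': b→7
  n7 'aababb': ·  ←P1
  n8 'c': ·  ←P2
  n9 'e': d→10 e→14
  n10 'ed': c→11
  n11 'edc': a→12
  n12 'edca': b→13
  n13 'edcab': ·  ←P3
  n14 'ee': a→15
  n15 'eea': a→16
  n16 'eeaa': ·  ←P4
  n17 'd': c→18
  n18 'dc': a→19
  n19 'dca': b→20
  n20 'dcab': ·  ←P5

Failure links (BFS by depth):
  fail(1) 'a': from fail(0)=0 chase 'a': 0 ⇒ 0;  out=∅∪out(0)=∅
  fail(8) 'c': from fail(0)=0 chase 'c': 0 ⇒ 0;  out={2}∪out(0)={2}
  fail(9) 'e': from fail(0)=0 chase 'e': 0 ⇒ 0;  out=∅∪out(0)=∅
  fail(17) 'd': from fail(0)=0 chase 'd': 0 ⇒ 0;  out=∅∪out(0)=∅
  fail(2) 'ad': from fail(1)=0 chase 'd': 0 ⇒ 17;  out={0}∪out(17)={0}
  fail(3) 'aa': from fail(1)=0 chase 'a': 0 ⇒ 1;  out=∅∪out(1)=∅
  fail(10) 'ed': from fail(9)=0 chase 'd': 0 ⇒ 17;  out=∅∪out(17)=∅
  fail(14) 'ee': from fail(9)=0 chase 'e': 0 ⇒ 9;  out=∅∪out(9)=∅
  fail(18) 'dc': from fail(17)=0 chase 'c': 0 ⇒ 8;  out=∅∪out(8)={2}
  fail(4) 'aab': from fail(3)=1 chase 'b': 1→0 ⇒ 0;  out=∅∪out(0)=∅
  fail(11) 'edc': from fail(10)=17 chase 'c': 17 ⇒ 18;  out=∅∪out(18)={2}
  fail(15) 'eea': from fail(14)=9 chase 'a': 9→0 ⇒ 1;  out=∅∪out(1)=∅
  fail(19) 'dca': from fail(18)=8 chase 'a': 8→0 ⇒ 1;  out=∅∪out(1)=∅
  fail(5) 'aaba': from fail(4)=0 chase 'a': 0 ⇒ 1;  out=∅∪out(1)=∅
  fail(12) 'edca': from fail(11)=18 chase 'a': 18 ⇒ 19;  out=∅∪out(19)=∅
  fail(16) 'eeaa': from fail(15)=1 chase 'a': 1 ⇒ 3;  out={4}∪out(3)={4}
  fail(20) 'dcab': from fail(19)=1 chase 'b': 1→0 ⇒ 0;  out={5}∪out(0)={5}
  fail(6) 'aabab': from fail(5)=1 chase 'b': 1→0 ⇒ 0;  out=∅∪out(0)=∅
  fail(13) 'edcab': from fail(12)=19 chase 'b': 19 ⇒ 20;  out={3}∪out(20)={3,5}
  fail(7) 'aababb': from fail(6)=0 chase 'b': 0 ⇒ 0;  out={1}∪out(0)={1}

Scan:
pos 0 'a': at 1
pos 1 'a': at 3
pos 2 'a': at 3 ·f
pos 3 'b': at 4
pos 4 'a': at 5
pos 5 'b': at 6
pos 6 'b': at 7  → match P1@[1:6]
pos 7 'b': at 0 ·f
pos 8 'a': at 1
pos 9 'c': at 8 ·f  → match P2@[9:9]
pos 10 'e': at 9 ·f
pos 11 'a': at 1 ·f
pos 12 'a': at 3
pos 13 'b': at 4
pos 14 'a': at 5
pos 15 'b': at 6
pos 16 'b': at 7  → match P1@[11:16]
pos 17 'e': at 9 ·f
pos 18 'd': at 10
pos 19 'c': at 11  → match P2@[19:19]
pos 20 'a': at 12
pos 21 'b': at 13  → match P3@[17:21],P5@[18:21]
pos 22 'c': at 8 ·f  → match P2@[22:22]
pos 23 'e': at 9 ·f
pos 24 'e': at 14
pos 25 'a': at 15
pos 26 'e': at 9 ·f
pos 27 'a': at 1 ·f
pos 28 'd': at 2  → match P0@[27:28]
pos 29 'a': at 1 ·f
pos 30 'c': at 8 ·f  → match P2@[30:30]
pos 31 'd': at 17 ·f
pos 32 'b': at 0 ·f
pos 33 'b': at 0
pos 34 'c': at 8  → match P2@[34:34]
pos 35 'c': at 8 ·f  → match P2@[35:35]
pos 36 'a': at 1 ·f
pos 37 'a': at 3
pos 38 'b': at 4
pos 39 'a': at 5
pos 40 'c': at 8 ·f  → match P2@[40:40]
pos 41 'e': at 9 ·f
pos 42 'e': at 14
pos 43 'a': at 15
pos 44 'a': at 16  → match P4@[41:44]
pos 45 'a': at 3 ·f
pos 46 'e': at 9 ·f
pos 47 'a': at 1 ·f
pos 48 'a': at 3
pos 49 'a': at 3 ·f
pos 50 'b': at 4
pos 51 'a': at 5
pos 52 'b': at 6
pos 53 'b': at 7  → match P1@[48:53]
pos 54 'c': at 8 ·f  → match P2@[54:54]
pos 55 'e': at 9 ·f
pos 56 'e': at 14
pos 57 'a': at 15
pos 58 'a': at 16  → match P4@[55:58]
pos 59 'a': at 3 ·f
pos 60 'd': at 2 ·f  → match P0@[59:60]
pos 61 'c': at 18 ·f  → match P2@[61:61]
pos 62 'a': at 19

Result: [[6,1],[9,2],[16,1],[19,2],[21,3],[21,5],[22,2],[28,0],[30,2],[34,2],[35,2],[40,2],[44,4],[53,1],[54,2],[58,4],[60,0],[61,2]]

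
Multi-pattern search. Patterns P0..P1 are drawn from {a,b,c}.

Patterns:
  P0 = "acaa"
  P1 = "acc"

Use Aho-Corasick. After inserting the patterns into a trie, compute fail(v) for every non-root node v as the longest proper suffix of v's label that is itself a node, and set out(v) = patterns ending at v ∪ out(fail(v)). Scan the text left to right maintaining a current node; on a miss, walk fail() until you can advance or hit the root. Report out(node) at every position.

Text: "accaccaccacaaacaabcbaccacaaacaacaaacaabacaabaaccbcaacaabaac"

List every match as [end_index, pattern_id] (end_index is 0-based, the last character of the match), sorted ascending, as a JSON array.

Build automaton:
Trie (insert patterns):
  n0 'ε': a→1
  n1 'a': c→2
  n2 'ac': a→3 c→5
  n3 'aca': a→4
  n4 'acaa': ·  [P0 ends]
  n5 'acc': ·  [P1 ends]

BFS fail/out derivation:
  n1('a'): parent n0 fail=0; on 'a' 0 → fail=0;  out ∅∪∅=∅
  n2('ac'): parent n1 fail=0; on 'c' 0 → fail=0;  out ∅∪∅=∅
  n3('aca'): parent n2 fail=0; on 'a' 0 → fail=1;  out ∅∪∅=∅
  n5('acc'): parent n2 fail=0; on 'c' 0 → fail=0;  out {1}∪∅={1}
  n4('acaa'): parent n3 fail=1; on 'a' 1→0 → fail=1;  out {0}∪∅={0}

Text stream:
i=0 'a': node 0→1
i=1 'c': node 1→2
i=2 'c': node 2→5  emit P1@[0:2]
i=3 'a': node 5→1 (fail-walked)
i=4 'c': node 1→2
i=5 'c': node 2→5  emit P1@[3:5]
i=6 'a': node 5→1 (fail-walked)
i=7 'c': node 1→2
i=8 'c': node 2→5  emit P1@[6:8]
i=9 'a': node 5→1 (fail-walked)
i=10 'c': node 1→2
i=11 'a': node 2→3
i=12 'a': node 3→4  emit P0@[9:12]
i=13 'a': node 4→1 (fail-walked)
i=14 'c': node 1→2
i=15 'a': node 2→3
i=16 'a': node 3→4  emit P0@[13:16]
i=17 'b': node 4→0 (fail-walked)
i=18 'c': node 0→0
i=19 'b': node 0→0
i=20 'a': node 0→1
i=21 'c': node 1→2
i=22 'c': node 2→5  emit P1@[20:22]
i=23 'a': node 5→1 (fail-walked)
i=24 'c': node 1→2
i=25 'a': node 2→3
i=26 'a': node 3→4  emit P0@[23:26]
i=27 'a': node 4→1 (fail-walked)
i=28 'c': node 1→2
i=29 'a': node 2→3
i=30 'a': node 3→4  emit P0@[27:30]
i=31 'c': node 4→2 (fail-walked)
i=32 'a': node 2→3
i=33 'a': node 3→4  emit P0@[30:33]
i=34 'a': node 4→1 (fail-walked)
i=35 'c': node 1→2
i=36 'a': node 2→3
i=37 'a': node 3→4  emit P0@[34:37]
i=38 'b': node 4→0 (fail-walked)
i=39 'a': node 0→1
i=40 'c': node 1→2
i=41 'a': node 2→3
i=42 'a': node 3→4  emit P0@[39:42]
i=43 'b': node 4→0 (fail-walked)
i=44 'a': node 0→1
i=45 'a': node 1→1 (fail-walked)
i=46 'c': node 1→2
i=47 'c': node 2→5  emit P1@[45:47]
i=48 'b': node 5→0 (fail-walked)
i=49 'c': node 0→0
i=50 'a': node 0→1
i=51 'a': node 1→1 (fail-walked)
i=52 'c': node 1→2
i=53 'a': node 2→3
i=54 'a': node 3→4  emit P0@[51:54]
i=55 'b': node 4→0 (fail-walked)
i=56 'a': node 0→1
i=57 'a': node 1→1 (fail-walked)
i=58 'c': node 1→2

Result: [[2,1],[5,1],[8,1],[12,0],[16,0],[22,1],[26,0],[30,0],[33,0],[37,0],[42,0],[47,1],[54,0]]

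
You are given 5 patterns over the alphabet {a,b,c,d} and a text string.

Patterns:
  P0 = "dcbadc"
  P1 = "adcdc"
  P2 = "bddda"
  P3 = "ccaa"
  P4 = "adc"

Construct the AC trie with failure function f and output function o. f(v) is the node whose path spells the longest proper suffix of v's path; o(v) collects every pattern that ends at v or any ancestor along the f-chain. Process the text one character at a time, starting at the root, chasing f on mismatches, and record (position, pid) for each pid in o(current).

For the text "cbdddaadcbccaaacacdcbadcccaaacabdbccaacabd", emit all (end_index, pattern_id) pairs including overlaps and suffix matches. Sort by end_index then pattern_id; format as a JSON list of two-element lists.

Build automaton:
Trie nodes:
  n0 'ε': a→7 b→12 c→17 d→1
  n1 'd': c→2
  n2 'dc': b→3
  n3 'dcb': a→4
  n4 'dcba': d→5
  n5 'dcbad': c→6
  n6 'dcbadc': ·  [P0 ends]
  n7 'a': d→8
  n8 'ad': c→9
  n9 'adc': d→10  [P4 ends]
  n10 'adcd': c→11
  n11 'adcdc': ·  [P1 ends]
  n12 'b': d→13
  n13 'bd': d→14
  n14 'bdd': d→15
  n15 'bddd': a→16
  n16 'bddda': ·  [P2 ends]
  n17 'c': c→18
  n18 'cc': a→19
  n19 'cca': a→20
  n20 'ccaa': ·  [P3 ends]

Failure links (BFS by depth):
  n1('d'): parent n0 fail=0; on 'd' 0 → fail=0;  out ∅∪∅=∅
  n7('a'): parent n0 fail=0; on 'a' 0 → fail=0;  out ∅∪∅=∅
  n12('b'): parent n0 fail=0; on 'b' 0 → fail=0;  out ∅∪∅=∅
  n17('c'): parent n0 fail=0; on 'c' 0 → fail=0;  out ∅∪∅=∅
  n2('dc'): parent n1 fail=0; on 'c' 0 → fail=17;  out ∅∪∅=∅
  n8('ad'): parent n7 fail=0; on 'd' 0 → fail=1;  out ∅∪∅=∅
  n13('bd'): parent n12 fail=0; on 'd' 0 → fail=1;  out ∅∪∅=∅
  n18('cc'): parent n17 fail=0; on 'c' 0 → fail=17;  out ∅∪∅=∅
  n3('dcb'): parent n2 fail=17; on 'b' 17→0 → fail=12;  out ∅∪∅=∅
  n9('adc'): parent n8 fail=1; on 'c' 1 → fail=2;  out {4}∪∅={4}
  n14('bdd'): parent n13 fail=1; on 'd' 1→0 → fail=1;  out ∅∪∅=∅
  n19('cca'): parent n18 fail=17; on 'a' 17→0 → fail=7;  out ∅∪∅=∅
  n4('dcba'): parent n3 fail=12; on 'a' 12→0 → fail=7;  out ∅∪∅=∅
  n10('adcd'): parent n9 fail=2; on 'd' 2→17→0 → fail=1;  out ∅∪∅=∅
  n15('bddd'): parent n14 fail=1; on 'd' 1→0 → fail=1;  out ∅∪∅=∅
  n20('ccaa'): parent n19 fail=7; on 'a' 7→0 → fail=7;  out {3}∪∅={3}
  n5('dcbad'): parent n4 fail=7; on 'd' 7 → fail=8;  out ∅∪∅=∅
  n11('adcdc'): parent n10 fail=1; on 'c' 1 → fail=2;  out {1}∪∅={1}
  n16('bddda'): parent n15 fail=1; on 'a' 1→0 → fail=7;  out {2}∪∅={2}
  n6('dcbadc'): parent n5 fail=8; on 'c' 8 → fail=9;  out {0}∪{4}={0,4}

Run:
pos 0 'c': at 17
pos 1 'b': at 12 ·f
pos 2 'd': at 13
pos 3 'd': at 14
pos 4 'd': at 15
pos 5 'a': at 16  → match P2@[1:5]
pos 6 'a': at 7 ·f
pos 7 'd': at 8
pos 8 'c': at 9  → match P4@[6:8]
pos 9 'b': at 3 ·f
pos 10 'c': at 17 ·f
pos 11 'c': at 18
pos 12 'a': at 19
pos 13 'a': at 20  → match P3@[10:13]
pos 14 'a': at 7 ·f
pos 15 'c': at 17 ·f
pos 16 'a': at 7 ·f
pos 17 'c': at 17 ·f
pos 18 'd': at 1 ·f
pos 19 'c': at 2
pos 20 'b': at 3
pos 21 'a': at 4
pos 22 'd': at 5
pos 23 'c': at 6  → match P0@[18:23],P4@[21:23]
pos 24 'c': at 18 ·f
pos 25 'c': at 18 ·f
pos 26 'a': at 19
pos 27 'a': at 20  → match P3@[24:27]
pos 28 'a': at 7 ·f
pos 29 'c': at 17 ·f
pos 30 'a': at 7 ·f
pos 31 'b': at 12 ·f
pos 32 'd': at 13
pos 33 'b': at 12 ·f
pos 34 'c': at 17 ·f
pos 35 'c': at 18
pos 36 'a': at 19
pos 37 'a': at 20  → match P3@[34:37]
pos 38 'c': at 17 ·f
pos 39 'a': at 7 ·f
pos 40 'b': at 12 ·f
pos 41 'd': at 13

Result: [[5,2],[8,4],[13,3],[23,0],[23,4],[27,3],[37,3]]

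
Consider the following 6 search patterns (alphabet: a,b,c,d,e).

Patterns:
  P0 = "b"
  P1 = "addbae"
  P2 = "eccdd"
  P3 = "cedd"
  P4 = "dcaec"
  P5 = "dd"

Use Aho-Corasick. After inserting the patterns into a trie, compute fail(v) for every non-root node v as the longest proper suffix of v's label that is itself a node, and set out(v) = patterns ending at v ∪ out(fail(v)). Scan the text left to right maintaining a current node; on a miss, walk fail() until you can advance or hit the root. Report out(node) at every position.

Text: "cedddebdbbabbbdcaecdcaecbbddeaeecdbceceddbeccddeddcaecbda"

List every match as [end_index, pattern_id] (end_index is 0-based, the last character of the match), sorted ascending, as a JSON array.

Construct AC machine:
Trie (insert patterns):
  0='ε' goto a→2 b→1 c→13 d→17 e→8
  1='b' goto ·  [P0 ends]
  2='a' goto d→3
  3='ad' goto d→4
  4='add' goto b→5
  5='addb' goto a→6
  6='addba' goto e→7
  7='addbae' goto ·  [P1 ends]
  8='e' goto c→9
  9='ec' goto c→10
  10='ecc' goto d→11
  11='eccd' goto d→12
  12='eccdd' goto ·  [P2 ends]
  13='c' goto e→14
  14='ce' goto d→15
  15='ced' goto d→16
  16='cedd' goto ·  [P3 ends]
  17='d' goto c→18 d→22
  18='dc' goto a→19
  19='dca' goto e→20
  20='dcae' goto c→21
  21='dcaec' goto ·  [P4 ends]
  22='dd' goto ·  [P5 ends]

Failure links (BFS by depth):
  fail(1) 'b': from fail(0)=0 chase 'b': 0 ⇒ 0;  out={0}∪out(0)={0}
  fail(2) 'a': from fail(0)=0 chase 'a': 0 ⇒ 0;  out=∅∪out(0)=∅
  fail(8) 'e': from fail(0)=0 chase 'e': 0 ⇒ 0;  out=∅∪out(0)=∅
  fail(13) 'c': from fail(0)=0 chase 'c': 0 ⇒ 0;  out=∅∪out(0)=∅
  fail(17) 'd': from fail(0)=0 chase 'd': 0 ⇒ 0;  out=∅∪out(0)=∅
  fail(3) 'ad': from fail(2)=0 chase 'd': 0 ⇒ 17;  out=∅∪out(17)=∅
  fail(9) 'ec': from fail(8)=0 chase 'c': 0 ⇒ 13;  out=∅∪out(13)=∅
  fail(14) 'ce': from fail(13)=0 chase 'e': 0 ⇒ 8;  out=∅∪out(8)=∅
  fail(18) 'dc': from fail(17)=0 chase 'c': 0 ⇒ 13;  out=∅∪out(13)=∅
  fail(22) 'dd': from fail(17)=0 chase 'd': 0 ⇒ 17;  out={5}∪out(17)={5}
  fail(4) 'add': from fail(3)=17 chase 'd': 17 ⇒ 22;  out=∅∪out(22)={5}
  fail(10) 'ecc': from fail(9)=13 chase 'c': 13→0 ⇒ 13;  out=∅∪out(13)=∅
  fail(15) 'ced': from fail(14)=8 chase 'd': 8→0 ⇒ 17;  out=∅∪out(17)=∅
  fail(19) 'dca': from fail(18)=13 chase 'a': 13→0 ⇒ 2;  out=∅∪out(2)=∅
  fail(5) 'addb': from fail(4)=22 chase 'b': 22→17→0 ⇒ 1;  out=∅∪out(1)={0}
  fail(11) 'eccd': from fail(10)=13 chase 'd': 13→0 ⇒ 17;  out=∅∪out(17)=∅
  fail(16) 'cedd': from fail(15)=17 chase 'd': 17 ⇒ 22;  out={3}∪out(22)={3,5}
  fail(20) 'dcae': from fail(19)=2 chase 'e': 2→0 ⇒ 8;  out=∅∪out(8)=∅
  fail(6) 'addba': from fail(5)=1 chase 'a': 1→0 ⇒ 2;  out=∅∪out(2)=∅
  fail(12) 'eccdd': from fail(11)=17 chase 'd': 17 ⇒ 22;  out={2}∪out(22)={2,5}
  fail(21) 'dcaec': from fail(20)=8 chase 'c': 8 ⇒ 9;  out={4}∪out(9)={4}
  fail(7) 'addbae': from fail(6)=2 chase 'e': 2→0 ⇒ 8;  out={1}∪out(8)={1}

Text stream:
i=0 'c': node 0→13
i=1 'e': node 13→14
i=2 'd': node 14→15
i=3 'd': node 15→16  → match P3@[0:3],P5@[2:3]
i=4 'd': node 16→22 ·f  → match P5@[3:4]
i=5 'e': node 22→8 ·f
i=6 'b': node 8→1 ·f  → match P0@[6:6]
i=7 'd': node 1→17 ·f
i=8 'b': node 17→1 ·f  → match P0@[8:8]
i=9 'b': node 1→1 ·f  → match P0@[9:9]
i=10 'a': node 1→2 ·f
i=11 'b': node 2→1 ·f  → match P0@[11:11]
i=12 'b': node 1→1 ·f  → match P0@[12:12]
i=13 'b': node 1→1 ·f  → match P0@[13:13]
i=14 'd': node 1→17 ·f
i=15 'c': node 17→18
i=16 'a': node 18→19
i=17 'e': node 19→20
i=18 'c': node 20→21  → match P4@[14:18]
i=19 'd': node 21→17 ·f
i=20 'c': node 17→18
i=21 'a': node 18→19
i=22 'e': node 19→20
i=23 'c': node 20→21  → match P4@[19:23]
i=24 'b': node 21→1 ·f  → match P0@[24:24]
i=25 'b': node 1→1 ·f  → match P0@[25:25]
i=26 'd': node 1→17 ·f
i=27 'd': node 17→22  → match P5@[26:27]
i=28 'e': node 22→8 ·f
i=29 'a': node 8→2 ·f
i=30 'e': node 2→8 ·f
i=31 'e': node 8→8 ·f
i=32 'c': node 8→9
i=33 'd': node 9→17 ·f
i=34 'b': node 17→1 ·f  → match P0@[34:34]
i=35 'c': node 1→13 ·f
i=36 'e': node 13→14
i=37 'c': node 14→9 ·f
i=38 'e': node 9→14 ·f
i=39 'd': node 14→15
i=40 'd': node 15→16  → match P3@[37:40],P5@[39:40]
i=41 'b': node 16→1 ·f  → match P0@[41:41]
i=42 'e': node 1→8 ·f
i=43 'c': node 8→9
i=44 'c': node 9→10
i=45 'd': node 10→11
i=46 'd': node 11→12  → match P2@[42:46],P5@[45:46]
i=47 'e': node 12→8 ·f
i=48 'd': node 8→17 ·f
i=49 'd': node 17→22  → match P5@[48:49]
i=50 'c': node 22→18 ·f
i=51 'a': node 18→19
i=52 'e': node 19→20
i=53 'c': node 20→21  → match P4@[49:53]
i=54 'b': node 21→1 ·f  → match P0@[54:54]
i=55 'd': node 1→17 ·f
i=56 'a': node 17→2 ·f

Result: [[3,3],[3,5],[4,5],[6,0],[8,0],[9,0],[11,0],[12,0],[13,0],[18,4],[23,4],[24,0],[25,0],[27,5],[34,0],[40,3],[40,5],[41,0],[46,2],[46,5],[49,5],[53,4],[54,0]]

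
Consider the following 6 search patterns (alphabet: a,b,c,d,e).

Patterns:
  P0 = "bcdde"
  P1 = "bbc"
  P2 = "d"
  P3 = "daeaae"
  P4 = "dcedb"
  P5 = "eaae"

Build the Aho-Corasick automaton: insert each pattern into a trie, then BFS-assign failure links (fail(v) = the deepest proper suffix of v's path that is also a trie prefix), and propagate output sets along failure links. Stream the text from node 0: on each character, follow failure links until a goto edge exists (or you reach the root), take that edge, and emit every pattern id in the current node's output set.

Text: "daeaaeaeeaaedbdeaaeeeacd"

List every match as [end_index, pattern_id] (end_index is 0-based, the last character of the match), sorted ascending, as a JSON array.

Build:
Trie (insert patterns):
  0='ε' goto b→1 d→8 e→18
  1='b' goto b→6 c→2
  2='bc' goto d→3
  3='bcd' goto d→4
  4='bcdd' goto e→5
  5='bcdde' goto ·  ←P0
  6='bb' goto c→7
  7='bbc' goto ·  ←P1
  8='d' goto a→9 c→14  ←P2
  9='da' goto e→10
  10='dae' goto a→11
  11='daea' goto a→12
  12='daeaa' goto e→13
  13='daeaae' goto ·  ←P3
  14='dc' goto e→15
  15='dce' goto d→16
  16='dced' goto b→17
  17='dcedb' goto ·  ←P4
  18='e' goto a→19
  19='ea' goto a→20
  20='eaa' goto e→21
  21='eaae' goto ·  ←P5

Failure links (BFS by depth):
  n1('b'): parent n0 fail=0; on 'b' 0 → fail=0;  out ∅∪∅=∅
  n8('d'): parent n0 fail=0; on 'd' 0 → fail=0;  out {2}∪∅={2}
  n18('e'): parent n0 fail=0; on 'e' 0 → fail=0;  out ∅∪∅=∅
  n2('bc'): parent n1 fail=0; on 'c' 0 → fail=0;  out ∅∪∅=∅
  n6('bb'): parent n1 fail=0; on 'b' 0 → fail=1;  out ∅∪∅=∅
  n9('da'): parent n8 fail=0; on 'a' 0 → fail=0;  out ∅∪∅=∅
  n14('dc'): parent n8 fail=0; on 'c' 0 → fail=0;  out ∅∪∅=∅
  n19('ea'): parent n18 fail=0; on 'a' 0 → fail=0;  out ∅∪∅=∅
  n3('bcd'): parent n2 fail=0; on 'd' 0 → fail=8;  out ∅∪{2}={2}
  n7('bbc'): parent n6 fail=1; on 'c' 1 → fail=2;  out {1}∪∅={1}
  n10('dae'): parent n9 fail=0; on 'e' 0 → fail=18;  out ∅∪∅=∅
  n15('dce'): parent n14 fail=0; on 'e' 0 → fail=18;  out ∅∪∅=∅
  n20('eaa'): parent n19 fail=0; on 'a' 0 → fail=0;  out ∅∪∅=∅
  n4('bcdd'): parent n3 fail=8; on 'd' 8→0 → fail=8;  out ∅∪{2}={2}
  n11('daea'): parent n10 fail=18; on 'a' 18 → fail=19;  out ∅∪∅=∅
  n16('dced'): parent n15 fail=18; on 'd' 18→0 → fail=8;  out ∅∪{2}={2}
  n21('eaae'): parent n20 fail=0; on 'e' 0 → fail=18;  out {5}∪∅={5}
  n5('bcdde'): parent n4 fail=8; on 'e' 8→0 → fail=18;  out {0}∪∅={0}
  n12('daeaa'): parent n11 fail=19; on 'a' 19 → fail=20;  out ∅∪∅=∅
  n17('dcedb'): parent n16 fail=8; on 'b' 8→0 → fail=1;  out {4}∪∅={4}
  n13('daeaae'): parent n12 fail=20; on 'e' 20 → fail=21;  out {3}∪{5}={3,5}

Text stream:
[0] read 'd'  n0⇒n8  → match P2@[0:0]
[1] read 'a'  n8⇒n9
[2] read 'e'  n9⇒n10
[3] read 'a'  n10⇒n11
[4] read 'a'  n11⇒n12
[5] read 'e'  n12⇒n13  → match P3@[0:5],P5@[2:5]
[6] read 'a'  n13⇒n19 ·f
[7] read 'e'  n19⇒n18 ·f
[8] read 'e'  n18⇒n18 ·f
[9] read 'a'  n18⇒n19
[10] read 'a'  n19⇒n20
[11] read 'e'  n20⇒n21  → match P5@[8:11]
[12] read 'd'  n21⇒n8 ·f  → match P2@[12:12]
[13] read 'b'  n8⇒n1 ·f
[14] read 'd'  n1⇒n8 ·f  → match P2@[14:14]
[15] read 'e'  n8⇒n18 ·f
[16] read 'a'  n18⇒n19
[17] read 'a'  n19⇒n20
[18] read 'e'  n20⇒n21  → match P5@[15:18]
[19] read 'e'  n21⇒n18 ·f
[20] read 'e'  n18⇒n18 ·f
[21] read 'a'  n18⇒n19
[22] read 'c'  n19⇒n0 ·f
[23] read 'd'  n0⇒n8  → match P2@[23:23]

Matches: [[0,2],[5,3],[5,5],[11,5],[12,2],[14,2],[18,5],[23,2]]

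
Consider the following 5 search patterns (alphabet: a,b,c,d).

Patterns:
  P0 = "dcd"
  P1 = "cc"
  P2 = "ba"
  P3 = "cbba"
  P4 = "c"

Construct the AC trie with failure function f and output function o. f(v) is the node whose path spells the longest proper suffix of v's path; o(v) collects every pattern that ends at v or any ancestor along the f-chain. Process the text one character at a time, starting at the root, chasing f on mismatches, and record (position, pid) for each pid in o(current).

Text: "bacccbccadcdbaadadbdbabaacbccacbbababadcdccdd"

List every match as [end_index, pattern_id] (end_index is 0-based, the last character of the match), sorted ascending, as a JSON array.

Construct AC machine:
Trie nodes:
  n0 'ε': b→6 c→4 d→1
  n1 'd': c→2
  n2 'dc': d→3
  n3 'dcd': ·  ←P0
  n4 'c': b→8 c→5  ←P4
  n5 'cc': ·  ←P1
  n6 'b': a→7
  n7 'ba': ·  ←P2
  n8 'cb': b→9
  n9 'cbb': a→10
  n10 'cbba': ·  ←P3

BFS fail/out derivation:
  fail(1) 'd': from fail(0)=0 chase 'd': 0 ⇒ 0;  out=∅∪out(0)=∅
  fail(4) 'c': from fail(0)=0 chase 'c': 0 ⇒ 0;  out={4}∪out(0)={4}
  fail(6) 'b': from fail(0)=0 chase 'b': 0 ⇒ 0;  out=∅∪out(0)=∅
  fail(2) 'dc': from fail(1)=0 chase 'c': 0 ⇒ 4;  out=∅∪out(4)={4}
  fail(5) 'cc': from fail(4)=0 chase 'c': 0 ⇒ 4;  out={1}∪out(4)={1,4}
  fail(7) 'ba': from fail(6)=0 chase 'a': 0 ⇒ 0;  out={2}∪out(0)={2}
  fail(8) 'cb': from fail(4)=0 chase 'b': 0 ⇒ 6;  out=∅∪out(6)=∅
  fail(3) 'dcd': from fail(2)=4 chase 'd': 4→0 ⇒ 1;  out={0}∪out(1)={0}
  fail(9) 'cbb': from fail(8)=6 chase 'b': 6→0 ⇒ 6;  out=∅∪out(6)=∅
  fail(10) 'cbba': from fail(9)=6 chase 'a': 6 ⇒ 7;  out={3}∪out(7)={2,3}

Run:
[0] read 'b'  n0⇒n6
[1] read 'a'  n6⇒n7  emit P2@[0:1]
[2] read 'c'  n7⇒n4 ·f  emit P4@[2:2]
[3] read 'c'  n4⇒n5  emit P1@[2:3],P4@[3:3]
[4] read 'c'  n5⇒n5 ·f  emit P1@[3:4],P4@[4:4]
[5] read 'b'  n5⇒n8 ·f
[6] read 'c'  n8⇒n4 ·f  emit P4@[6:6]
[7] read 'c'  n4⇒n5  emit P1@[6:7],P4@[7:7]
[8] read 'a'  n5⇒n0 ·f
[9] read 'd'  n0⇒n1
[10] read 'c'  n1⇒n2  emit P4@[10:10]
[11] read 'd'  n2⇒n3  emit P0@[9:11]
[12] read 'b'  n3⇒n6 ·f
[13] read 'a'  n6⇒n7  emit P2@[12:13]
[14] read 'a'  n7⇒n0 ·f
[15] read 'd'  n0⇒n1
[16] read 'a'  n1⇒n0 ·f
[17] read 'd'  n0⇒n1
[18] read 'b'  n1⇒n6 ·f
[19] read 'd'  n6⇒n1 ·f
[20] read 'b'  n1⇒n6 ·f
[21] read 'a'  n6⇒n7  emit P2@[20:21]
[22] read 'b'  n7⇒n6 ·f
[23] read 'a'  n6⇒n7  emit P2@[22:23]
[24] read 'a'  n7⇒n0 ·f
[25] read 'c'  n0⇒n4  emit P4@[25:25]
[26] read 'b'  n4⇒n8
[27] read 'c'  n8⇒n4 ·f  emit P4@[27:27]
[28] read 'c'  n4⇒n5  emit P1@[27:28],P4@[28:28]
[29] read 'a'  n5⇒n0 ·f
[30] read 'c'  n0⇒n4  emit P4@[30:30]
[31] read 'b'  n4⇒n8
[32] read 'b'  n8⇒n9
[33] read 'a'  n9⇒n10  emit P2@[32:33],P3@[30:33]
[34] read 'b'  n10⇒n6 ·f
[35] read 'a'  n6⇒n7  emit P2@[34:35]
[36] read 'b'  n7⇒n6 ·f
[37] read 'a'  n6⇒n7  emit P2@[36:37]
[38] read 'd'  n7⇒n1 ·f
[39] read 'c'  n1⇒n2  emit P4@[39:39]
[40] read 'd'  n2⇒n3  emit P0@[38:40]
[41] read 'c'  n3⇒n2 ·f  emit P4@[41:41]
[42] read 'c'  n2⇒n5 ·f  emit P1@[41:42],P4@[42:42]
[43] read 'd'  n5⇒n1 ·f
[44] read 'd'  n1⇒n1 ·f

All matches (sorted): [[1,2],[2,4],[3,1],[3,4],[4,1],[4,4],[6,4],[7,1],[7,4],[10,4],[11,0],[13,2],[21,2],[23,2],[25,4],[27,4],[28,1],[28,4],[30,4],[33,2],[33,3],[35,2],[37,2],[39,4],[40,0],[41,4],[42,1],[42,4]]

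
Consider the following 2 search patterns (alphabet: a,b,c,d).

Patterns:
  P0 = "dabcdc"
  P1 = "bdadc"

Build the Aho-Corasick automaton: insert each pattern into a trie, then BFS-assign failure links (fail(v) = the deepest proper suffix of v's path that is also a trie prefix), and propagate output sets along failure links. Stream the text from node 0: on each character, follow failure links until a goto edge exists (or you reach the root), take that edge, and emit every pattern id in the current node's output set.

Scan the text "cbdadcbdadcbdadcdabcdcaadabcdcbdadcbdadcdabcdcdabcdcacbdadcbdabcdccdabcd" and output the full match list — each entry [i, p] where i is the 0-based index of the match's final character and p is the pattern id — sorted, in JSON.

Build:
Trie (insert patterns):
  n0 'ε': b→7 d→1
  n1 'd': a→2
  n2 'da': b→3
  n3 'dab': c→4
  n4 'dabc': d→5
  n5 'dabcd': c→6
  n6 'dabcdc': ·  ←P0
  n7 'b': d→8
  n8 'bd': a→9
  n9 'bda': d→10
  n10 'bdad': c→11
  n11 'bdadc': ·  ←P1

Failure links (BFS by depth):
  fail(1) 'd': from fail(0)=0 chase 'd': 0 ⇒ 0;  out=∅∪out(0)=∅
  fail(7) 'b': from fail(0)=0 chase 'b': 0 ⇒ 0;  out=∅∪out(0)=∅
  fail(2) 'da': from fail(1)=0 chase 'a': 0 ⇒ 0;  out=∅∪out(0)=∅
  fail(8) 'bd': from fail(7)=0 chase 'd': 0 ⇒ 1;  out=∅∪out(1)=∅
  fail(3) 'dab': from fail(2)=0 chase 'b': 0 ⇒ 7;  out=∅∪out(7)=∅
  fail(9) 'bda': from fail(8)=1 chase 'a': 1 ⇒ 2;  out=∅∪out(2)=∅
  fail(4) 'dabc': from fail(3)=7 chase 'c': 7→0 ⇒ 0;  out=∅∪out(0)=∅
  fail(10) 'bdad': from fail(9)=2 chase 'd': 2→0 ⇒ 1;  out=∅∪out(1)=∅
  fail(5) 'dabcd': from fail(4)=0 chase 'd': 0 ⇒ 1;  out=∅∪out(1)=∅
  fail(11) 'bdadc': from fail(10)=1 chase 'c': 1→0 ⇒ 0;  out={1}∪out(0)={1}
  fail(6) 'dabcdc': from fail(5)=1 chase 'c': 1→0 ⇒ 0;  out={0}∪out(0)={0}

Scan:
[0] read 'c'  n0⇒n0
[1] read 'b'  n0⇒n7
[2] read 'd'  n7⇒n8
[3] read 'a'  n8⇒n9
[4] read 'd'  n9⇒n10
[5] read 'c'  n10⇒n11  emit P1@[1:5]
[6] read 'b'  n11⇒n7 ·f
[7] read 'd'  n7⇒n8
[8] read 'a'  n8⇒n9
[9] read 'd'  n9⇒n10
[10] read 'c'  n10⇒n11  emit P1@[6:10]
[11] read 'b'  n11⇒n7 ·f
[12] read 'd'  n7⇒n8
[13] read 'a'  n8⇒n9
[14] read 'd'  n9⇒n10
[15] read 'c'  n10⇒n11  emit P1@[11:15]
[16] read 'd'  n11⇒n1 ·f
[17] read 'a'  n1⇒n2
[18] read 'b'  n2⇒n3
[19] read 'c'  n3⇒n4
[20] read 'd'  n4⇒n5
[21] read 'c'  n5⇒n6  emit P0@[16:21]
[22] read 'a'  n6⇒n0 ·f
[23] read 'a'  n0⇒n0
[24] read 'd'  n0⇒n1
[25] read 'a'  n1⇒n2
[26] read 'b'  n2⇒n3
[27] read 'c'  n3⇒n4
[28] read 'd'  n4⇒n5
[29] read 'c'  n5⇒n6  emit P0@[24:29]
[30] read 'b'  n6⇒n7 ·f
[31] read 'd'  n7⇒n8
[32] read 'a'  n8⇒n9
[33] read 'd'  n9⇒n10
[34] read 'c'  n10⇒n11  emit P1@[30:34]
[35] read 'b'  n11⇒n7 ·f
[36] read 'd'  n7⇒n8
[37] read 'a'  n8⇒n9
[38] read 'd'  n9⇒n10
[39] read 'c'  n10⇒n11  emit P1@[35:39]
[40] read 'd'  n11⇒n1 ·f
[41] read 'a'  n1⇒n2
[42] read 'b'  n2⇒n3
[43] read 'c'  n3⇒n4
[44] read 'd'  n4⇒n5
[45] read 'c'  n5⇒n6  emit P0@[40:45]
[46] read 'd'  n6⇒n1 ·f
[47] read 'a'  n1⇒n2
[48] read 'b'  n2⇒n3
[49] read 'c'  n3⇒n4
[50] read 'd'  n4⇒n5
[51] read 'c'  n5⇒n6  emit P0@[46:51]
[52] read 'a'  n6⇒n0 ·f
[53] read 'c'  n0⇒n0
[54] read 'b'  n0⇒n7
[55] read 'd'  n7⇒n8
[56] read 'a'  n8⇒n9
[57] read 'd'  n9⇒n10
[58] read 'c'  n10⇒n11  emit P1@[54:58]
[59] read 'b'  n11⇒n7 ·f
[60] read 'd'  n7⇒n8
[61] read 'a'  n8⇒n9
[62] read 'b'  n9⇒n3 ·f
[63] read 'c'  n3⇒n4
[64] read 'd'  n4⇒n5
[65] read 'c'  n5⇒n6  emit P0@[60:65]
[66] read 'c'  n6⇒n0 ·f
[67] read 'd'  n0⇒n1
[68] read 'a'  n1⇒n2
[69] read 'b'  n2⇒n3
[70] read 'c'  n3⇒n4
[71] read 'd'  n4⇒n5

All matches (sorted): [[5,1],[10,1],[15,1],[21,0],[29,0],[34,1],[39,1],[45,0],[51,0],[58,1],[65,0]]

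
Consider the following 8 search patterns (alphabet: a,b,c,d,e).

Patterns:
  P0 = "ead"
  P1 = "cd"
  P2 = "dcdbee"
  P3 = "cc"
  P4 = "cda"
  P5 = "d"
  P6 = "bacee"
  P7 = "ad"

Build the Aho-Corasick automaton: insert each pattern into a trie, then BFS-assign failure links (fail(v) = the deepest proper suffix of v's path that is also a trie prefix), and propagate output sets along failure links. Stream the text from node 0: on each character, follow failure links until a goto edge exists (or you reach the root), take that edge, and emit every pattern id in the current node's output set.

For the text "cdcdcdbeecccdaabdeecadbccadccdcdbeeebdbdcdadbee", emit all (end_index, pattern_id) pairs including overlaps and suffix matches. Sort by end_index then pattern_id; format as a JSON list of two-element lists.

Build:
Trie nodes:
  n0 'ε': a→19 b→14 c→4 d→6 e→1
  n1 'e': a→2
  n2 'ea': d→3
  n3 'ead': ·  ←P0
  n4 'c': c→12 d→5
  n5 'cd': a→13  ←P1
  n6 'd': c→7  ←P5
  n7 'dc': d→8
  n8 'dcd': b→9
  n9 'dcdb': e→10
  n10 'dcdbe': e→11
  n11 'dcdbee': ·  ←P2
  n12 'cc': ·  ←P3
  n13 'cda': ·  ←P4
  n14 'b': a→15
  n15 'ba': c→16
  n16 'bac': e→17
  n17 'bace': e→18
  n18 'bacee': ·  ←P6
  n19 'a': d→20
  n20 'ad': ·  ←P7

Failure links (BFS by depth):
  n1('e'): parent n0 fail=0; on 'e' 0 → fail=0;  out ∅∪∅=∅
  n4('c'): parent n0 fail=0; on 'c' 0 → fail=0;  out ∅∪∅=∅
  n6('d'): parent n0 fail=0; on 'd' 0 → fail=0;  out {5}∪∅={5}
  n14('b'): parent n0 fail=0; on 'b' 0 → fail=0;  out ∅∪∅=∅
  n19('a'): parent n0 fail=0; on 'a' 0 → fail=0;  out ∅∪∅=∅
  n2('ea'): parent n1 fail=0; on 'a' 0 → fail=19;  out ∅∪∅=∅
  n5('cd'): parent n4 fail=0; on 'd' 0 → fail=6;  out {1}∪{5}={1,5}
  n7('dc'): parent n6 fail=0; on 'c' 0 → fail=4;  out ∅∪∅=∅
  n12('cc'): parent n4 fail=0; on 'c' 0 → fail=4;  out {3}∪∅={3}
  n15('ba'): parent n14 fail=0; on 'a' 0 → fail=19;  out ∅∪∅=∅
  n20('ad'): parent n19 fail=0; on 'd' 0 → fail=6;  out {7}∪{5}={5,7}
  n3('ead'): parent n2 fail=19; on 'd' 19 → fail=20;  out {0}∪{5,7}={0,5,7}
  n8('dcd'): parent n7 fail=4; on 'd' 4 → fail=5;  out ∅∪{1,5}={1,5}
  n13('cda'): parent n5 fail=6; on 'a' 6→0 → fail=19;  out {4}∪∅={4}
  n16('bac'): parent n15 fail=19; on 'c' 19→0 → fail=4;  out ∅∪∅=∅
  n9('dcdb'): parent n8 fail=5; on 'b' 5→6→0 → fail=14;  out ∅∪∅=∅
  n17('bace'): parent n16 fail=4; on 'e' 4→0 → fail=1;  out ∅∪∅=∅
  n10('dcdbe'): parent n9 fail=14; on 'e' 14→0 → fail=1;  out ∅∪∅=∅
  n18('bacee'): parent n17 fail=1; on 'e' 1→0 → fail=1;  out {6}∪∅={6}
  n11('dcdbee'): parent n10 fail=1; on 'e' 1→0 → fail=1;  out {2}∪∅={2}

Scan:
pos 0 'c': at 4
pos 1 'd': at 5  ** P1@[0:1],P5@[1:1]
pos 2 'c': at 7 ·f
pos 3 'd': at 8  ** P1@[2:3],P5@[3:3]
pos 4 'c': at 7 ·f
pos 5 'd': at 8  ** P1@[4:5],P5@[5:5]
pos 6 'b': at 9
pos 7 'e': at 10
pos 8 'e': at 11  ** P2@[3:8]
pos 9 'c': at 4 ·f
pos 10 'c': at 12  ** P3@[9:10]
pos 11 'c': at 12 ·f  ** P3@[10:11]
pos 12 'd': at 5 ·f  ** P1@[11:12],P5@[12:12]
pos 13 'a': at 13  ** P4@[11:13]
pos 14 'a': at 19 ·f
pos 15 'b': at 14 ·f
pos 16 'd': at 6 ·f  ** P5@[16:16]
pos 17 'e': at 1 ·f
pos 18 'e': at 1 ·f
pos 19 'c': at 4 ·f
pos 20 'a': at 19 ·f
pos 21 'd': at 20  ** P5@[21:21],P7@[20:21]
pos 22 'b': at 14 ·f
pos 23 'c': at 4 ·f
pos 24 'c': at 12  ** P3@[23:24]
pos 25 'a': at 19 ·f
pos 26 'd': at 20  ** P5@[26:26],P7@[25:26]
pos 27 'c': at 7 ·f
pos 28 'c': at 12 ·f  ** P3@[27:28]
pos 29 'd': at 5 ·f  ** P1@[28:29],P5@[29:29]
pos 30 'c': at 7 ·f
pos 31 'd': at 8  ** P1@[30:31],P5@[31:31]
pos 32 'b': at 9
pos 33 'e': at 10
pos 34 'e': at 11  ** P2@[29:34]
pos 35 'e': at 1 ·f
pos 36 'b': at 14 ·f
pos 37 'd': at 6 ·f  ** P5@[37:37]
pos 38 'b': at 14 ·f
pos 39 'd': at 6 ·f  ** P5@[39:39]
pos 40 'c': at 7
pos 41 'd': at 8  ** P1@[40:41],P5@[41:41]
pos 42 'a': at 13 ·f  ** P4@[40:42]
pos 43 'd': at 20 ·f  ** P5@[43:43],P7@[42:43]
pos 44 'b': at 14 ·f
pos 45 'e': at 1 ·f
pos 46 'e': at 1 ·f

All matches (sorted): [[1,1],[1,5],[3,1],[3,5],[5,1],[5,5],[8,2],[10,3],[11,3],[12,1],[12,5],[13,4],[16,5],[21,5],[21,7],[24,3],[26,5],[26,7],[28,3],[29,1],[29,5],[31,1],[31,5],[34,2],[37,5],[39,5],[41,1],[41,5],[42,4],[43,5],[43,7]]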